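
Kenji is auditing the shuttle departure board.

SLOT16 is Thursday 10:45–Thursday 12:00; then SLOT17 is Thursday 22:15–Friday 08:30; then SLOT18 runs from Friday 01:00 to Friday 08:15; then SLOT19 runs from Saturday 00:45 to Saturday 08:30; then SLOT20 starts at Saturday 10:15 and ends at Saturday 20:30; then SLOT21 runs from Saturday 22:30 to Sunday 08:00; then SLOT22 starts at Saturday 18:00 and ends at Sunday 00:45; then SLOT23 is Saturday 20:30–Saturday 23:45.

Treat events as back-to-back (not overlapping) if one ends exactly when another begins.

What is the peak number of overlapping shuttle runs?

3

Walk through starts and ends in time order (an end at T is processed before a start at T):
Thursday 10:45 start SLOT16 → 1
Thursday 12:00 end SLOT16 → 0
Thursday 22:15 start SLOT17 → 1
Friday 01:00 start SLOT18 → 2
Friday 08:15 end SLOT18 → 1
Friday 08:30 end SLOT17 → 0
Saturday 00:45 start SLOT19 → 1
Saturday 08:30 end SLOT19 → 0
Saturday 10:15 start SLOT20 → 1
Saturday 18:00 start SLOT22 → 2
Saturday 20:30 end SLOT20 → 1
Saturday 20:30 start SLOT23 → 2
Saturday 22:30 start SLOT21 → 3
Saturday 23:45 end SLOT23 → 2
Sunday 00:45 end SLOT22 → 1
Sunday 08:00 end SLOT21 → 0
Peak is 3, at Saturday 22:30 (SLOT21, SLOT22, SLOT23).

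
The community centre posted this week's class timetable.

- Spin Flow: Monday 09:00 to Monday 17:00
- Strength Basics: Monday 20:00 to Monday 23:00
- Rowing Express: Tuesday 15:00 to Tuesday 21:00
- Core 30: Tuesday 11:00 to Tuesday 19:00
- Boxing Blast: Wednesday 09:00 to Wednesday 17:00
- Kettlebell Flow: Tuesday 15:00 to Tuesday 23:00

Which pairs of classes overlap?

Sorted by start: Spin Flow, Strength Basics, Core 30, Rowing Express, Kettlebell Flow, Boxing Blast.
Strength Basics starts after Spin Flow ends, so nothing later overlaps Spin Flow either.
Core 30 starts after Strength Basics ends, so nothing later overlaps Strength Basics either.
Rowing Express starts before Core 30 ends → Core 30 and Rowing Express overlap.
Kettlebell Flow starts before Core 30 ends → Core 30 and Kettlebell Flow overlap.
Boxing Blast starts after Core 30 ends.
Kettlebell Flow starts before Rowing Express ends → Rowing Express and Kettlebell Flow overlap.
Boxing Blast starts after Rowing Express ends.
Boxing Blast starts after Kettlebell Flow ends.

Core 30 & Kettlebell Flow, Core 30 & Rowing Express, Kettlebell Flow & Rowing Express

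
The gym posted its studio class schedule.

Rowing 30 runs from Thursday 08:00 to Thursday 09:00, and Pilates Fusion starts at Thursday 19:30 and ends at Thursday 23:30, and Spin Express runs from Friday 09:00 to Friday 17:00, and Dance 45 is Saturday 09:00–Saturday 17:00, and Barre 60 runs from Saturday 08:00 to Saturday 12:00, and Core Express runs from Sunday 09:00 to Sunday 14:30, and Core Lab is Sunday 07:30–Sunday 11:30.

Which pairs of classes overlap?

Sorted by start: Rowing 30, Pilates Fusion, Spin Express, Barre 60, Dance 45, Core Lab, Core Express.
Pilates Fusion starts after Rowing 30 ends; Rowing 30 is clear from here.
Spin Express starts after Pilates Fusion ends; Pilates Fusion is clear from here.
Barre 60 starts after Spin Express ends; Spin Express is clear from here.
Dance 45 starts before Barre 60 ends → Barre 60 and Dance 45 overlap.
Core Lab starts after Barre 60 ends; Barre 60 is clear from here.
Core Lab starts after Dance 45 ends; Dance 45 is clear from here.
Core Express starts before Core Lab ends → Core Lab and Core Express overlap.

Barre 60 & Dance 45, Core Express & Core Lab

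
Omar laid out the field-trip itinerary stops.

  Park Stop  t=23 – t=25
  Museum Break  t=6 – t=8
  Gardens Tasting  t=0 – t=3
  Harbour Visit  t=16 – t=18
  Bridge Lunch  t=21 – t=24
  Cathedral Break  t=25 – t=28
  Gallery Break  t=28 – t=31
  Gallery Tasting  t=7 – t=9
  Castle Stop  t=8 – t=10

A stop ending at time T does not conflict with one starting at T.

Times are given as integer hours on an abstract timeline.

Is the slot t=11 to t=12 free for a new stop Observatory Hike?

Gardens Tasting: ends t=3 at or before Observatory Hike starts t=11 → clear.
Museum Break: ends t=8 at or before Observatory Hike starts t=11 → clear.
Gallery Tasting: ends t=9 at or before Observatory Hike starts t=11 → clear.
Castle Stop: ends t=10 at or before Observatory Hike starts t=11 → clear.
Harbour Visit: starts t=16 at or after Observatory Hike ends t=12 → clear.
Bridge Lunch: starts t=21 at or after Observatory Hike ends t=12 → clear.
Park Stop: starts t=23 at or after Observatory Hike ends t=12 → clear.
Cathedral Break: starts t=25 at or after Observatory Hike ends t=12 → clear.
Gallery Break: starts t=28 at or after Observatory Hike ends t=12 → clear.

Yes — the slot is free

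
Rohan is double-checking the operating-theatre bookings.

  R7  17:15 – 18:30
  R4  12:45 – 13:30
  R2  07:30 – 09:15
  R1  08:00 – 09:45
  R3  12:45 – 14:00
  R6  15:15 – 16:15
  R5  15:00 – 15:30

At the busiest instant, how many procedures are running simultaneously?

Walk through starts and ends in time order (an end at T is processed before a start at T):
07:30 start R2 → 1
08:00 start R1 → 2
09:15 end R2 → 1
09:45 end R1 → 0
12:45 start R3 → 1
12:45 start R4 → 2
13:30 end R4 → 1
14:00 end R3 → 0
15:00 start R5 → 1
15:15 start R6 → 2
15:30 end R5 → 1
16:15 end R6 → 0
17:15 start R7 → 1
18:30 end R7 → 0
Peak is 2, at 08:00 (R1, R2).

2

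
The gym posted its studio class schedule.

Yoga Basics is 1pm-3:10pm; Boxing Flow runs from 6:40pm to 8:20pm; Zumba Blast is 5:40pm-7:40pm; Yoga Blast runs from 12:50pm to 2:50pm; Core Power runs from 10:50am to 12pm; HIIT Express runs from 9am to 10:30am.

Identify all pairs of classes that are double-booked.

Sorted by start: HIIT Express, Core Power, Yoga Blast, Yoga Basics, Zumba Blast, Boxing Flow.
Core Power starts after HIIT Express ends, so nothing later overlaps HIIT Express either.
Yoga Blast starts after Core Power ends, so nothing later overlaps Core Power either.
Yoga Basics starts before Yoga Blast ends → Yoga Blast and Yoga Basics overlap.
Zumba Blast starts after Yoga Blast ends, so nothing later overlaps Yoga Blast either.
Zumba Blast starts after Yoga Basics ends, so nothing later overlaps Yoga Basics either.
Boxing Flow starts before Zumba Blast ends → Zumba Blast and Boxing Flow overlap.

Boxing Flow & Zumba Blast, Yoga Basics & Yoga Blast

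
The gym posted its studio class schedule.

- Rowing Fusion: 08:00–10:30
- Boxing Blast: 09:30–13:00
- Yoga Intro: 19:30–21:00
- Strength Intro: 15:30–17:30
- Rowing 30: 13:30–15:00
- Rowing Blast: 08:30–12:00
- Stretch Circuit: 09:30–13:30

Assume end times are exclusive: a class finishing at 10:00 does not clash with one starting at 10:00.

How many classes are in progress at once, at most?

Sweep the timeline, counting +1 at each start and −1 at each end (ends before starts at a tie):
08:00 start Rowing Fusion → 1
08:30 start Rowing Blast → 2
09:30 start Boxing Blast → 3
09:30 start Stretch Circuit → 4
10:30 end Rowing Fusion → 3
12:00 end Rowing Blast → 2
13:00 end Boxing Blast → 1
13:30 end Stretch Circuit → 0
13:30 start Rowing 30 → 1
15:00 end Rowing 30 → 0
15:30 start Strength Intro → 1
17:30 end Strength Intro → 0
19:30 start Yoga Intro → 1
21:00 end Yoga Intro → 0
Peak is 4, at 09:30 (Boxing Blast, Rowing Blast, Rowing Fusion, Stretch Circuit).

4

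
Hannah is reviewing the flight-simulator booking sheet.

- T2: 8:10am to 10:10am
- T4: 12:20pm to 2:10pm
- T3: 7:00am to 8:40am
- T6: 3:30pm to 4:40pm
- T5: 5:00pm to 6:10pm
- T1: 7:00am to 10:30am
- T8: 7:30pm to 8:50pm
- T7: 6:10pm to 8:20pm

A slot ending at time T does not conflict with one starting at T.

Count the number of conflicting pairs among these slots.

Sorted by start: T1, T3, T2, T4, T6, T5, T7, T8.
T3 starts before T1 ends → T1 and T3 overlap.
T2 starts before T1 ends → T1 and T2 overlap.
T4 starts after T1 ends, so T1 has no further overlaps.
T2 starts before T3 ends → T3 and T2 overlap.
T4 starts after T3 ends, so T3 has no further overlaps.
T4 starts after T2 ends, so T2 has no further overlaps.
T6 starts after T4 ends, so T4 has no further overlaps.
T5 starts after T6 ends, so T6 has no further overlaps.
T7 starts exactly when T5 ends (back-to-back, no overlap), so T5 has no further overlaps.
T8 starts before T7 ends → T7 and T8 overlap.
Overlapping pairs: T1 & T2, T1 & T3, T2 & T3, T7 & T8 — 4 in total.

4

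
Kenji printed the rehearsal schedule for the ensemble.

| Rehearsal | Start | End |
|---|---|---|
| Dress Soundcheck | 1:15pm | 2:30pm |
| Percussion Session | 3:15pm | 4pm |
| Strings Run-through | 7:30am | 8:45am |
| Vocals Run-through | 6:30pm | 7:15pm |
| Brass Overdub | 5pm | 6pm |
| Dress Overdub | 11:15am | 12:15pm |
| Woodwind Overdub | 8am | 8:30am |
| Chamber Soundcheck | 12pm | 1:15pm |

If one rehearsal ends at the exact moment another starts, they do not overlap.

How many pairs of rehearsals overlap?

2

Check each pair: they overlap iff neither finishes before the other starts.
Sorted by start: Strings Run-through, Woodwind Overdub, Dress Overdub, Chamber Soundcheck, Dress Soundcheck, Percussion Session, Brass Overdub, Vocals Run-through.
Woodwind Overdub starts before Strings Run-through ends → Strings Run-through and Woodwind Overdub overlap.
Dress Overdub starts after Strings Run-through ends — done with Strings Run-through.
Dress Overdub starts after Woodwind Overdub ends — done with Woodwind Overdub.
Chamber Soundcheck starts before Dress Overdub ends → Dress Overdub and Chamber Soundcheck overlap.
Dress Soundcheck starts after Dress Overdub ends — done with Dress Overdub.
Dress Soundcheck starts exactly when Chamber Soundcheck ends (back-to-back, no overlap) — done with Chamber Soundcheck.
Percussion Session starts after Dress Soundcheck ends — done with Dress Soundcheck.
Brass Overdub starts after Percussion Session ends — done with Percussion Session.
Vocals Run-through starts after Brass Overdub ends.
Overlapping pairs: Chamber Soundcheck & Dress Overdub, Strings Run-through & Woodwind Overdub — 2 in total.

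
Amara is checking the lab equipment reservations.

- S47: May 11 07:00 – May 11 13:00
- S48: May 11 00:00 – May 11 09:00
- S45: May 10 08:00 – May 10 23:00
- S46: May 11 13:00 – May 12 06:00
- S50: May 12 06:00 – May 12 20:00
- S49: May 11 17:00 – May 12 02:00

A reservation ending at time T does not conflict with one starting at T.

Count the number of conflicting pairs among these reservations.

2

Sorted by start: S45, S48, S47, S46, S49, S50.
S48 starts after S45 ends, so S45 has no further overlaps.
S47 starts before S48 ends → S48 and S47 overlap.
S46 starts after S48 ends, so S48 has no further overlaps.
S46 starts exactly when S47 ends (back-to-back, no overlap), so S47 has no further overlaps.
S49 starts before S46 ends → S46 and S49 overlap.
S50 starts exactly when S46 ends (back-to-back, no overlap).
S50 starts after S49 ends.
Overlapping pairs: S46 & S49, S47 & S48 — 2 in total.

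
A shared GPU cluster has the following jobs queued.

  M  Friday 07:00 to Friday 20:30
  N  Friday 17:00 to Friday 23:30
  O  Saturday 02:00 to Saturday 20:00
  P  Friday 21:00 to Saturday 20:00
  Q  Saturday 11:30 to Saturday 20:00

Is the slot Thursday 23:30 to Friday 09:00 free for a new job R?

No — it overlaps M

M: starts Friday 07:00 before R ends Friday 09:00, and ends Friday 20:30 after R starts Thursday 23:30 → overlap.
N: starts Friday 17:00 at or after R ends Friday 09:00 → clear.
P: starts Friday 21:00 at or after R ends Friday 09:00 → clear.
O: starts Saturday 02:00 at or after R ends Friday 09:00 → clear.
Q: starts Saturday 11:30 at or after R ends Friday 09:00 → clear.
R overlaps M.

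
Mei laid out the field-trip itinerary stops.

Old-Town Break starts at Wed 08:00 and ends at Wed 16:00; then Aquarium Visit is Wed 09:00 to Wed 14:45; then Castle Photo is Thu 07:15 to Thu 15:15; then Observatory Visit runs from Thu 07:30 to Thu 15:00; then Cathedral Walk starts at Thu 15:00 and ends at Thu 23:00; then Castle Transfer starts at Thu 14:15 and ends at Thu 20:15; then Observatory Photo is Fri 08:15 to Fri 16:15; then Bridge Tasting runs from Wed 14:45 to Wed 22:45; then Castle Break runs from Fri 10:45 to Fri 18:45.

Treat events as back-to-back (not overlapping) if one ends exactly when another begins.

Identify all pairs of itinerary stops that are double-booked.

Aquarium Visit & Old-Town Break, Bridge Tasting & Old-Town Break, Castle Break & Observatory Photo, Castle Photo & Castle Transfer, Castle Photo & Cathedral Walk, Castle Photo & Observatory Visit, Castle Transfer & Cathedral Walk, Castle Transfer & Observatory Visit

Sorted by start: Old-Town Break, Aquarium Visit, Bridge Tasting, Castle Photo, Observatory Visit, Castle Transfer, Cathedral Walk, Observatory Photo, Castle Break.
Aquarium Visit starts before Old-Town Break ends → Old-Town Break and Aquarium Visit overlap.
Bridge Tasting starts before Old-Town Break ends → Old-Town Break and Bridge Tasting overlap.
Castle Photo starts after Old-Town Break ends, so nothing later overlaps Old-Town Break either.
Bridge Tasting starts exactly when Aquarium Visit ends (back-to-back, no overlap), so nothing later overlaps Aquarium Visit either.
Castle Photo starts after Bridge Tasting ends, so nothing later overlaps Bridge Tasting either.
Observatory Visit starts before Castle Photo ends → Castle Photo and Observatory Visit overlap.
Castle Transfer starts before Castle Photo ends → Castle Photo and Castle Transfer overlap.
Cathedral Walk starts before Castle Photo ends → Castle Photo and Cathedral Walk overlap.
Observatory Photo starts after Castle Photo ends, so nothing later overlaps Castle Photo either.
Castle Transfer starts before Observatory Visit ends → Observatory Visit and Castle Transfer overlap.
Cathedral Walk starts exactly when Observatory Visit ends (back-to-back, no overlap), so nothing later overlaps Observatory Visit either.
Cathedral Walk starts before Castle Transfer ends → Castle Transfer and Cathedral Walk overlap.
Observatory Photo starts after Castle Transfer ends, so nothing later overlaps Castle Transfer either.
Observatory Photo starts after Cathedral Walk ends, so nothing later overlaps Cathedral Walk either.
Castle Break starts before Observatory Photo ends → Observatory Photo and Castle Break overlap.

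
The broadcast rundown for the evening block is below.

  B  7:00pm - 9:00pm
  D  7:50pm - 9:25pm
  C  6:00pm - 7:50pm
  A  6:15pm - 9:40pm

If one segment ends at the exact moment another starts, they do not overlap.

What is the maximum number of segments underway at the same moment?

3

Sort all start/end points and keep a running count:
6:00pm start C → 1
6:15pm start A → 2
7:00pm start B → 3
7:50pm end C → 2
7:50pm start D → 3
9:00pm end B → 2
9:25pm end D → 1
9:40pm end A → 0
Peak is 3, at 7:00pm (A, B, C).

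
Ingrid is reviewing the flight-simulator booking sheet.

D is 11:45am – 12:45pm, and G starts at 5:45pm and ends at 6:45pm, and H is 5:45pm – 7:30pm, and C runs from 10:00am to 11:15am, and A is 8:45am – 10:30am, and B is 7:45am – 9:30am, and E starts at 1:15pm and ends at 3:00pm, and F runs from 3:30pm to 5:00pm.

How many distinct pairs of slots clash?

Sorted by start: B, A, C, D, E, F, G, H.
A starts before B ends → B and A overlap.
C starts after B ends; B is clear from here.
C starts before A ends → A and C overlap.
D starts after A ends; A is clear from here.
D starts after C ends; C is clear from here.
E starts after D ends; D is clear from here.
F starts after E ends; E is clear from here.
G starts after F ends; F is clear from here.
H starts before G ends → G and H overlap.
Overlapping pairs: A & B, A & C, G & H — 3 in total.

3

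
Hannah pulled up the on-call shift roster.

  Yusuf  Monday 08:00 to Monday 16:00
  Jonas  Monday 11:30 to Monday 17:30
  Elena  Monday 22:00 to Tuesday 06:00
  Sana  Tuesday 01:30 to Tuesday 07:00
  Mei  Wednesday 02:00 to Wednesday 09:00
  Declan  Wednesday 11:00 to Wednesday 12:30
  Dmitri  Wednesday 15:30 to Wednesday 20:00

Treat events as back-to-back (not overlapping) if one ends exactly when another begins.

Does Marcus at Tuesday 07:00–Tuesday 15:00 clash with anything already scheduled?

Yusuf: ends Monday 16:00 at or before Marcus starts Tuesday 07:00 → clear.
Jonas: ends Monday 17:30 at or before Marcus starts Tuesday 07:00 → clear.
Elena: ends Tuesday 06:00 at or before Marcus starts Tuesday 07:00 → clear.
Sana: ends Tuesday 07:00 at or before Marcus starts Tuesday 07:00 → clear.
Mei: starts Wednesday 02:00 at or after Marcus ends Tuesday 15:00 → clear.
Declan: starts Wednesday 11:00 at or after Marcus ends Tuesday 15:00 → clear.
Dmitri: starts Wednesday 15:30 at or after Marcus ends Tuesday 15:00 → clear.

No — it doesn't clash with anything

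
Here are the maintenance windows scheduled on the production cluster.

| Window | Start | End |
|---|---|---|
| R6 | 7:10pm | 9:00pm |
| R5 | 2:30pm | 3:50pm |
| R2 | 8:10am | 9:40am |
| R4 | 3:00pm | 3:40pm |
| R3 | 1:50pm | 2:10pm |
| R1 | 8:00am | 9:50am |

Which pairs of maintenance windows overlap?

Sorted by start: R1, R2, R3, R5, R4, R6.
R2 starts before R1 ends → R1 and R2 overlap.
R3 starts after R1 ends — done with R1.
R3 starts after R2 ends — done with R2.
R5 starts after R3 ends — done with R3.
R4 starts before R5 ends → R5 and R4 overlap.
R6 starts after R5 ends.
R6 starts after R4 ends.

R1 & R2, R4 & R5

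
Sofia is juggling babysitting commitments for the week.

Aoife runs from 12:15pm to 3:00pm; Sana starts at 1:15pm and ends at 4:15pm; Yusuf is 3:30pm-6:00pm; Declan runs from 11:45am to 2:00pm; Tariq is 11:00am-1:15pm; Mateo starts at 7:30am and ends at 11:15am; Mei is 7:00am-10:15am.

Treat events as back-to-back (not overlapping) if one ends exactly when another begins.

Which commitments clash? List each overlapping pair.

Aoife & Declan, Aoife & Sana, Aoife & Tariq, Declan & Sana, Declan & Tariq, Mateo & Mei, Mateo & Tariq, Sana & Yusuf

Sorted by start: Mei, Mateo, Tariq, Declan, Aoife, Sana, Yusuf.
Mateo starts before Mei ends → Mei and Mateo overlap.
Tariq starts after Mei ends — done with Mei.
Tariq starts before Mateo ends → Mateo and Tariq overlap.
Declan starts after Mateo ends — done with Mateo.
Declan starts before Tariq ends → Tariq and Declan overlap.
Aoife starts before Tariq ends → Tariq and Aoife overlap.
Sana starts exactly when Tariq ends (back-to-back, no overlap) — done with Tariq.
Aoife starts before Declan ends → Declan and Aoife overlap.
Sana starts before Declan ends → Declan and Sana overlap.
Yusuf starts after Declan ends.
Sana starts before Aoife ends → Aoife and Sana overlap.
Yusuf starts after Aoife ends.
Yusuf starts before Sana ends → Sana and Yusuf overlap.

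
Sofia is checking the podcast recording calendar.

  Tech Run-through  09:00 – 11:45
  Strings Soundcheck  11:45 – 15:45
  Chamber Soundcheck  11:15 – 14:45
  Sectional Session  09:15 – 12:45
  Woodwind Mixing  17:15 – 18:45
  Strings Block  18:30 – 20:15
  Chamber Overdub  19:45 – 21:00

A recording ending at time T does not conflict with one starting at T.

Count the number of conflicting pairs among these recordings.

7

Sorted by start: Tech Run-through, Sectional Session, Chamber Soundcheck, Strings Soundcheck, Woodwind Mixing, Strings Block, Chamber Overdub.
Sectional Session starts before Tech Run-through ends → Tech Run-through and Sectional Session overlap.
Chamber Soundcheck starts before Tech Run-through ends → Tech Run-through and Chamber Soundcheck overlap.
Strings Soundcheck starts exactly when Tech Run-through ends (back-to-back, no overlap) — done with Tech Run-through.
Chamber Soundcheck starts before Sectional Session ends → Sectional Session and Chamber Soundcheck overlap.
Strings Soundcheck starts before Sectional Session ends → Sectional Session and Strings Soundcheck overlap.
Woodwind Mixing starts after Sectional Session ends — done with Sectional Session.
Strings Soundcheck starts before Chamber Soundcheck ends → Chamber Soundcheck and Strings Soundcheck overlap.
Woodwind Mixing starts after Chamber Soundcheck ends — done with Chamber Soundcheck.
Woodwind Mixing starts after Strings Soundcheck ends — done with Strings Soundcheck.
Strings Block starts before Woodwind Mixing ends → Woodwind Mixing and Strings Block overlap.
Chamber Overdub starts after Woodwind Mixing ends.
Chamber Overdub starts before Strings Block ends → Strings Block and Chamber Overdub overlap.
Overlapping pairs: Chamber Overdub & Strings Block, Chamber Soundcheck & Sectional Session, Chamber Soundcheck & Strings Soundcheck, Chamber Soundcheck & Tech Run-through, Sectional Session & Strings Soundcheck, Sectional Session & Tech Run-through, Strings Block & Woodwind Mixing — 7 in total.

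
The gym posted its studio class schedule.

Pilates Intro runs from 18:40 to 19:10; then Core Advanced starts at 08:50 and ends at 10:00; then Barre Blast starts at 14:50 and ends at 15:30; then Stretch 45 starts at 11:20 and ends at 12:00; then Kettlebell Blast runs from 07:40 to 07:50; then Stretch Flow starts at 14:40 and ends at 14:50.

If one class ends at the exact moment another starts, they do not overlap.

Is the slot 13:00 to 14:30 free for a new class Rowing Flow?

Kettlebell Blast: ends 07:50 at or before Rowing Flow starts 13:00 → clear.
Core Advanced: ends 10:00 at or before Rowing Flow starts 13:00 → clear.
Stretch 45: ends 12:00 at or before Rowing Flow starts 13:00 → clear.
Stretch Flow: starts 14:40 at or after Rowing Flow ends 14:30 → clear.
Barre Blast: starts 14:50 at or after Rowing Flow ends 14:30 → clear.
Pilates Intro: starts 18:40 at or after Rowing Flow ends 14:30 → clear.

Yes — the slot is free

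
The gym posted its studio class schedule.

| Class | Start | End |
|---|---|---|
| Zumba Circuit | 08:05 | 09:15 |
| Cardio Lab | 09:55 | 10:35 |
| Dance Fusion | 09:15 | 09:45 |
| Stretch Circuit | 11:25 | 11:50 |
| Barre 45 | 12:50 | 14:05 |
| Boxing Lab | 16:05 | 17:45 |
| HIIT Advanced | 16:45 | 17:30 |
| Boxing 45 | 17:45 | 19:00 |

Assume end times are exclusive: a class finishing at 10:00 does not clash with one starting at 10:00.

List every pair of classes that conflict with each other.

Boxing Lab & HIIT Advanced

Sorted by start: Zumba Circuit, Dance Fusion, Cardio Lab, Stretch Circuit, Barre 45, Boxing Lab, HIIT Advanced, Boxing 45.
Dance Fusion starts exactly when Zumba Circuit ends (back-to-back, no overlap), so Zumba Circuit has no further overlaps.
Cardio Lab starts after Dance Fusion ends, so Dance Fusion has no further overlaps.
Stretch Circuit starts after Cardio Lab ends, so Cardio Lab has no further overlaps.
Barre 45 starts after Stretch Circuit ends, so Stretch Circuit has no further overlaps.
Boxing Lab starts after Barre 45 ends, so Barre 45 has no further overlaps.
HIIT Advanced starts before Boxing Lab ends → Boxing Lab and HIIT Advanced overlap.
Boxing 45 starts exactly when Boxing Lab ends (back-to-back, no overlap).
Boxing 45 starts after HIIT Advanced ends.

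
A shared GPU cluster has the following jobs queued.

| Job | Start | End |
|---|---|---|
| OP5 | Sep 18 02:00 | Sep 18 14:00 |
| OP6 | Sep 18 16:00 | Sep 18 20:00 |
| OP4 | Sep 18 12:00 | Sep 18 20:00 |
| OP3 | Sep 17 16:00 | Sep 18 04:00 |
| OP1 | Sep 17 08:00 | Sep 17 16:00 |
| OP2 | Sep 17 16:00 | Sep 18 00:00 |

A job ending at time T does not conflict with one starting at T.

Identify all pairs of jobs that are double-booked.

Sorted by start: OP1, OP2, OP3, OP5, OP4, OP6.
OP2 starts exactly when OP1 ends (back-to-back, no overlap), so nothing later overlaps OP1 either.
OP3 starts before OP2 ends → OP2 and OP3 overlap.
OP5 starts after OP2 ends, so nothing later overlaps OP2 either.
OP5 starts before OP3 ends → OP3 and OP5 overlap.
OP4 starts after OP3 ends, so nothing later overlaps OP3 either.
OP4 starts before OP5 ends → OP5 and OP4 overlap.
OP6 starts after OP5 ends.
OP6 starts before OP4 ends → OP4 and OP6 overlap.

OP2 & OP3, OP3 & OP5, OP4 & OP5, OP4 & OP6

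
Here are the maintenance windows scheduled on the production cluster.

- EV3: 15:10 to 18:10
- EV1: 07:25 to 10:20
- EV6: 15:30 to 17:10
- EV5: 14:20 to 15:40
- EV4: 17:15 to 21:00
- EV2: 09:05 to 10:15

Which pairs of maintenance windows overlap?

EV1 & EV2, EV3 & EV4, EV3 & EV5, EV3 & EV6, EV5 & EV6

Two intervals overlap when each starts before the other ends.
Sorted by start: EV1, EV2, EV5, EV3, EV6, EV4.
EV2 starts before EV1 ends → EV1 and EV2 overlap.
EV5 starts after EV1 ends; EV1 is clear from here.
EV5 starts after EV2 ends; EV2 is clear from here.
EV3 starts before EV5 ends → EV5 and EV3 overlap.
EV6 starts before EV5 ends → EV5 and EV6 overlap.
EV4 starts after EV5 ends.
EV6 starts before EV3 ends → EV3 and EV6 overlap.
EV4 starts before EV3 ends → EV3 and EV4 overlap.
EV4 starts after EV6 ends.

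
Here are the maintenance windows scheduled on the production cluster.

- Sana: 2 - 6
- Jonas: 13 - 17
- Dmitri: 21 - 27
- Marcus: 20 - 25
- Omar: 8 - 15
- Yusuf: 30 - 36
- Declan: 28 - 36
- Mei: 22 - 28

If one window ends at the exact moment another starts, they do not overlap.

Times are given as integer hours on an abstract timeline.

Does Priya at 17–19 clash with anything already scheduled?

Sana: ends 6 at or before Priya starts 17 → clear.
Omar: ends 15 at or before Priya starts 17 → clear.
Jonas: ends 17 at or before Priya starts 17 → clear.
Marcus: starts 20 at or after Priya ends 19 → clear.
Dmitri: starts 21 at or after Priya ends 19 → clear.
Mei: starts 22 at or after Priya ends 19 → clear.
Declan: starts 28 at or after Priya ends 19 → clear.
Yusuf: starts 30 at or after Priya ends 19 → clear.

No — it doesn't clash with anything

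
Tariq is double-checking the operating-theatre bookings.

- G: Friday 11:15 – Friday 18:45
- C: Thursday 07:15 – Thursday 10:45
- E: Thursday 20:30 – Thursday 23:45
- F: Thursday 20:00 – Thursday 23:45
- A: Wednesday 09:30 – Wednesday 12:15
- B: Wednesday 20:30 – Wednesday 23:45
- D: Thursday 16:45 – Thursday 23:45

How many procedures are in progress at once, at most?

Sweep the timeline, counting +1 at each start and −1 at each end (ends before starts at a tie):
Wednesday 09:30 start A → 1
Wednesday 12:15 end A → 0
Wednesday 20:30 start B → 1
Wednesday 23:45 end B → 0
Thursday 07:15 start C → 1
Thursday 10:45 end C → 0
Thursday 16:45 start D → 1
Thursday 20:00 start F → 2
Thursday 20:30 start E → 3
Thursday 23:45 end D → 2
Thursday 23:45 end E → 1
Thursday 23:45 end F → 0
Friday 11:15 start G → 1
Friday 18:45 end G → 0
Peak is 3, at Thursday 20:30 (D, E, F).

3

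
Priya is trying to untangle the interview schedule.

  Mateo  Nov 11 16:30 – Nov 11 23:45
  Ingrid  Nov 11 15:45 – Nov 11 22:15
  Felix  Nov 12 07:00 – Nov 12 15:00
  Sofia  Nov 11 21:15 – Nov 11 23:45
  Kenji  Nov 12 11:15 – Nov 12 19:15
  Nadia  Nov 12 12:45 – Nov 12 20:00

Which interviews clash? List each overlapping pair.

Sorted by start: Ingrid, Mateo, Sofia, Felix, Kenji, Nadia.
Mateo starts before Ingrid ends → Ingrid and Mateo overlap.
Sofia starts before Ingrid ends → Ingrid and Sofia overlap.
Felix starts after Ingrid ends, so nothing later overlaps Ingrid either.
Sofia starts before Mateo ends → Mateo and Sofia overlap.
Felix starts after Mateo ends, so nothing later overlaps Mateo either.
Felix starts after Sofia ends, so nothing later overlaps Sofia either.
Kenji starts before Felix ends → Felix and Kenji overlap.
Nadia starts before Felix ends → Felix and Nadia overlap.
Nadia starts before Kenji ends → Kenji and Nadia overlap.

Felix & Kenji, Felix & Nadia, Ingrid & Mateo, Ingrid & Sofia, Kenji & Nadia, Mateo & Sofia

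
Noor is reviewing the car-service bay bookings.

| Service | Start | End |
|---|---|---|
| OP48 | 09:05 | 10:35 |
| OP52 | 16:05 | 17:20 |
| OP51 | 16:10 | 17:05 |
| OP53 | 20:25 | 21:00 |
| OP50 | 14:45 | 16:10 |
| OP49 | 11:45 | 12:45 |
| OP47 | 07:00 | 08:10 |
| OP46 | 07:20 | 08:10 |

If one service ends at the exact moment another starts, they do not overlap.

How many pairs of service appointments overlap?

3

Two intervals overlap when each starts before the other ends.
Sorted by start: OP47, OP46, OP48, OP49, OP50, OP52, OP51, OP53.
OP46 starts before OP47 ends → OP47 and OP46 overlap.
OP48 starts after OP47 ends, so OP47 has no further overlaps.
OP48 starts after OP46 ends, so OP46 has no further overlaps.
OP49 starts after OP48 ends, so OP48 has no further overlaps.
OP50 starts after OP49 ends, so OP49 has no further overlaps.
OP52 starts before OP50 ends → OP50 and OP52 overlap.
OP51 starts exactly when OP50 ends (back-to-back, no overlap), so OP50 has no further overlaps.
OP51 starts before OP52 ends → OP52 and OP51 overlap.
OP53 starts after OP52 ends.
OP53 starts after OP51 ends.
Overlapping pairs: OP46 & OP47, OP50 & OP52, OP51 & OP52 — 3 in total.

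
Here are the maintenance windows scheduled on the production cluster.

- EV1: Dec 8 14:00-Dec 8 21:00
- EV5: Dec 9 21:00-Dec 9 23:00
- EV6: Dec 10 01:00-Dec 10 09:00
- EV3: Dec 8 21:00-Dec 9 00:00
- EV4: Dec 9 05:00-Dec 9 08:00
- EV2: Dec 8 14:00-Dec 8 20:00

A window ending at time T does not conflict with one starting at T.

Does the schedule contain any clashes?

Two intervals overlap when each starts before the other ends.
Sorted by start: EV1, EV2, EV3, EV4, EV5, EV6.
EV2 starts before EV1 ends → EV1 and EV2 overlap.
That's a conflict, so the schedule is not conflict-free.

Yes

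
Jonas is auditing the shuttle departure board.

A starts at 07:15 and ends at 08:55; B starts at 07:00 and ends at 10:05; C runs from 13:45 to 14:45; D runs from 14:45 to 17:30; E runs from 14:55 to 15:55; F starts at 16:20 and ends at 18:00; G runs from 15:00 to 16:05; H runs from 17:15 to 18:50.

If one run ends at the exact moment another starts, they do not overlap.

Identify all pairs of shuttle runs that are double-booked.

A & B, D & E, D & F, D & G, D & H, E & G, F & H

Check each pair: they overlap iff neither finishes before the other starts.
Sorted by start: B, A, C, D, E, G, F, H.
A starts before B ends → B and A overlap.
C starts after B ends — done with B.
C starts after A ends — done with A.
D starts exactly when C ends (back-to-back, no overlap) — done with C.
E starts before D ends → D and E overlap.
G starts before D ends → D and G overlap.
F starts before D ends → D and F overlap.
H starts before D ends → D and H overlap.
G starts before E ends → E and G overlap.
F starts after E ends — done with E.
F starts after G ends — done with G.
H starts before F ends → F and H overlap.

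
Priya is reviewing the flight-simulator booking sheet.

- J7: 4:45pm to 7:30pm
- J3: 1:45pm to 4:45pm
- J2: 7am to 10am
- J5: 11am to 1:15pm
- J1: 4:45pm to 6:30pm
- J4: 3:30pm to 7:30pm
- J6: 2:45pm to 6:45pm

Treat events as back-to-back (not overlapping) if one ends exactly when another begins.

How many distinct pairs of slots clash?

8

Sorted by start: J2, J5, J3, J6, J4, J1, J7.
J5 starts after J2 ends, so nothing later overlaps J2 either.
J3 starts after J5 ends, so nothing later overlaps J5 either.
J6 starts before J3 ends → J3 and J6 overlap.
J4 starts before J3 ends → J3 and J4 overlap.
J1 starts exactly when J3 ends (back-to-back, no overlap), so nothing later overlaps J3 either.
J4 starts before J6 ends → J6 and J4 overlap.
J1 starts before J6 ends → J6 and J1 overlap.
J7 starts before J6 ends → J6 and J7 overlap.
J1 starts before J4 ends → J4 and J1 overlap.
J7 starts before J4 ends → J4 and J7 overlap.
J7 starts before J1 ends → J1 and J7 overlap.
Overlapping pairs: J1 & J4, J1 & J6, J1 & J7, J3 & J4, J3 & J6, J4 & J6, J4 & J7, J6 & J7 — 8 in total.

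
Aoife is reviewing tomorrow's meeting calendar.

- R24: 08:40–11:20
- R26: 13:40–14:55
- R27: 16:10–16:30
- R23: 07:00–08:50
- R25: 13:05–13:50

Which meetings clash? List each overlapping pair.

Two intervals overlap when each starts before the other ends.
Sorted by start: R23, R24, R25, R26, R27.
R24 starts before R23 ends → R23 and R24 overlap.
R25 starts after R23 ends — done with R23.
R25 starts after R24 ends — done with R24.
R26 starts before R25 ends → R25 and R26 overlap.
R27 starts after R25 ends.
R27 starts after R26 ends.

R23 & R24, R25 & R26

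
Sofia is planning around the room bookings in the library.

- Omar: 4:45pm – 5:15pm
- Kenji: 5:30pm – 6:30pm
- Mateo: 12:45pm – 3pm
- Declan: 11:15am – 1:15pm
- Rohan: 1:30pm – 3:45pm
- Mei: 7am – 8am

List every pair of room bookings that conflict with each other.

Sorted by start: Mei, Declan, Mateo, Rohan, Omar, Kenji.
Declan starts after Mei ends, so Mei has no further overlaps.
Mateo starts before Declan ends → Declan and Mateo overlap.
Rohan starts after Declan ends, so Declan has no further overlaps.
Rohan starts before Mateo ends → Mateo and Rohan overlap.
Omar starts after Mateo ends, so Mateo has no further overlaps.
Omar starts after Rohan ends, so Rohan has no further overlaps.
Kenji starts after Omar ends.

Declan & Mateo, Mateo & Rohan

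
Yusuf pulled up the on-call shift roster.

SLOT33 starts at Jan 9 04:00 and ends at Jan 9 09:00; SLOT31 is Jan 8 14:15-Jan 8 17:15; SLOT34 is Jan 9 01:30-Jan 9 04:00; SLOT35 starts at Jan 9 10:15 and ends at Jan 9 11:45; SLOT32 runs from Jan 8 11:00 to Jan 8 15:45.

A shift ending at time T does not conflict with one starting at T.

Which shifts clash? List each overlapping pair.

Sorted by start: SLOT32, SLOT31, SLOT34, SLOT33, SLOT35.
SLOT31 starts before SLOT32 ends → SLOT32 and SLOT31 overlap.
SLOT34 starts after SLOT32 ends, so SLOT32 has no further overlaps.
SLOT34 starts after SLOT31 ends, so SLOT31 has no further overlaps.
SLOT33 starts exactly when SLOT34 ends (back-to-back, no overlap), so SLOT34 has no further overlaps.
SLOT35 starts after SLOT33 ends.

SLOT31 & SLOT32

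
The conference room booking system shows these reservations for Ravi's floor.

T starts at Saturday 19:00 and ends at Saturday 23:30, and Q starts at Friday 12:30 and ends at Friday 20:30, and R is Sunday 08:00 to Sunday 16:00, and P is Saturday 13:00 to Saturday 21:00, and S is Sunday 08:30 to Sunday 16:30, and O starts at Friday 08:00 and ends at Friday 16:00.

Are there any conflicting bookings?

Two intervals overlap when each starts before the other ends.
Sorted by start: O, Q, P, T, R, S.
Q starts before O ends → O and Q overlap.
That's a conflict, so the schedule is not conflict-free.

Yes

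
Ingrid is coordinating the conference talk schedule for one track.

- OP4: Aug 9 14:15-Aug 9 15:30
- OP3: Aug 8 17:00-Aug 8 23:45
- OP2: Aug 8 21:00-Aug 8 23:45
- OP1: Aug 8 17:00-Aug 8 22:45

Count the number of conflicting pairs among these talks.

Sorted by start: OP1, OP3, OP2, OP4.
OP3 starts before OP1 ends → OP1 and OP3 overlap.
OP2 starts before OP1 ends → OP1 and OP2 overlap.
OP4 starts after OP1 ends.
OP2 starts before OP3 ends → OP3 and OP2 overlap.
OP4 starts after OP3 ends.
OP4 starts after OP2 ends.
Overlapping pairs: OP1 & OP2, OP1 & OP3, OP2 & OP3 — 3 in total.

3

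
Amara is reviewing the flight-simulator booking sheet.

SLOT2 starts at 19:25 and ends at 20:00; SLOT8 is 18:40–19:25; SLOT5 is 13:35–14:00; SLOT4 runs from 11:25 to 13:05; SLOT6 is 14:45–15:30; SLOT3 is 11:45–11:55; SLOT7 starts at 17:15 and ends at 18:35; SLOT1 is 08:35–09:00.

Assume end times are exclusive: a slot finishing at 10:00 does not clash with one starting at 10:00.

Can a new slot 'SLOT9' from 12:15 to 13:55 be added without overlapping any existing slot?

SLOT1: ends 09:00 at or before SLOT9 starts 12:15 → clear.
SLOT4: starts 11:25 before SLOT9 ends 13:55, and ends 13:05 after SLOT9 starts 12:15 → overlap.
SLOT3: ends 11:55 at or before SLOT9 starts 12:15 → clear.
SLOT5: starts 13:35 before SLOT9 ends 13:55, and ends 14:00 after SLOT9 starts 12:15 → overlap.
SLOT6: starts 14:45 at or after SLOT9 ends 13:55 → clear.
SLOT7: starts 17:15 at or after SLOT9 ends 13:55 → clear.
SLOT8: starts 18:40 at or after SLOT9 ends 13:55 → clear.
SLOT2: starts 19:25 at or after SLOT9 ends 13:55 → clear.
SLOT9 overlaps SLOT4, SLOT5.

No — it overlaps SLOT4, SLOT5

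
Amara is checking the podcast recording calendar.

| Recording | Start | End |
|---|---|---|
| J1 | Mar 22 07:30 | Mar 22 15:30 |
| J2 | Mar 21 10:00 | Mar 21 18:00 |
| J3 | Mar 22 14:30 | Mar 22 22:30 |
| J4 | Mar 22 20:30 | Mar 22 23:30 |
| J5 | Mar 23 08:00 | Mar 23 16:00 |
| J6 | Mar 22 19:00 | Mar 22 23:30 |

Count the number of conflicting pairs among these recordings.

Sorted by start: J2, J1, J3, J6, J4, J5.
J1 starts after J2 ends — done with J2.
J3 starts before J1 ends → J1 and J3 overlap.
J6 starts after J1 ends — done with J1.
J6 starts before J3 ends → J3 and J6 overlap.
J4 starts before J3 ends → J3 and J4 overlap.
J5 starts after J3 ends.
J4 starts before J6 ends → J6 and J4 overlap.
J5 starts after J6 ends.
J5 starts after J4 ends.
Overlapping pairs: J1 & J3, J3 & J4, J3 & J6, J4 & J6 — 4 in total.

4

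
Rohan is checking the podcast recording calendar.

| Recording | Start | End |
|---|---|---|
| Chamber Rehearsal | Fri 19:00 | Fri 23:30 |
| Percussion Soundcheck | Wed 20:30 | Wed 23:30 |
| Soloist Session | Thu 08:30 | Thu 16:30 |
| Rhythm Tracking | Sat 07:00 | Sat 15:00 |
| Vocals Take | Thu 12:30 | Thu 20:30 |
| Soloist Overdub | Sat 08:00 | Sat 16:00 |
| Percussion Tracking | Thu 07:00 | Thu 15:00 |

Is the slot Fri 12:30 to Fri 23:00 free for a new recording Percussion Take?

No — it overlaps Chamber Rehearsal

Percussion Soundcheck: ends Wed 23:30 at or before Percussion Take starts Fri 12:30 → clear.
Percussion Tracking: ends Thu 15:00 at or before Percussion Take starts Fri 12:30 → clear.
Soloist Session: ends Thu 16:30 at or before Percussion Take starts Fri 12:30 → clear.
Vocals Take: ends Thu 20:30 at or before Percussion Take starts Fri 12:30 → clear.
Chamber Rehearsal: starts Fri 19:00 before Percussion Take ends Fri 23:00, and ends Fri 23:30 after Percussion Take starts Fri 12:30 → overlap.
Rhythm Tracking: starts Sat 07:00 at or after Percussion Take ends Fri 23:00 → clear.
Soloist Overdub: starts Sat 08:00 at or after Percussion Take ends Fri 23:00 → clear.
Percussion Take overlaps Chamber Rehearsal.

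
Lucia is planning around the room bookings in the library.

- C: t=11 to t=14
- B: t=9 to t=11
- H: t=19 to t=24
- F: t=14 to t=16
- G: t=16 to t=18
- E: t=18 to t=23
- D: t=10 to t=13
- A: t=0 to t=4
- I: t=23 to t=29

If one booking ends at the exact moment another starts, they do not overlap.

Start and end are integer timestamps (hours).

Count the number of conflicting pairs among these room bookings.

4

Sorted by start: A, B, D, C, F, G, E, H, I.
B starts after A ends — done with A.
D starts before B ends → B and D overlap.
C starts exactly when B ends (back-to-back, no overlap) — done with B.
C starts before D ends → D and C overlap.
F starts after D ends — done with D.
F starts exactly when C ends (back-to-back, no overlap) — done with C.
G starts exactly when F ends (back-to-back, no overlap) — done with F.
E starts exactly when G ends (back-to-back, no overlap) — done with G.
H starts before E ends → E and H overlap.
I starts exactly when E ends (back-to-back, no overlap).
I starts before H ends → H and I overlap.
Overlapping pairs: B & D, C & D, E & H, H & I — 4 in total.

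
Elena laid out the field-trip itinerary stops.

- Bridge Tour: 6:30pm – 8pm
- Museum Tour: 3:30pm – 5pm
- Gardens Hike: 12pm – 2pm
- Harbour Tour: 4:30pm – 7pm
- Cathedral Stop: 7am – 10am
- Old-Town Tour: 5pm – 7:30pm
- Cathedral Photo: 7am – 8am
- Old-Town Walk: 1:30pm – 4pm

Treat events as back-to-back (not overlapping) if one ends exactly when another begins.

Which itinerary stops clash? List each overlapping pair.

Bridge Tour & Harbour Tour, Bridge Tour & Old-Town Tour, Cathedral Photo & Cathedral Stop, Gardens Hike & Old-Town Walk, Harbour Tour & Museum Tour, Harbour Tour & Old-Town Tour, Museum Tour & Old-Town Walk

Check each pair: they overlap iff neither finishes before the other starts.
Sorted by start: Cathedral Stop, Cathedral Photo, Gardens Hike, Old-Town Walk, Museum Tour, Harbour Tour, Old-Town Tour, Bridge Tour.
Cathedral Photo starts before Cathedral Stop ends → Cathedral Stop and Cathedral Photo overlap.
Gardens Hike starts after Cathedral Stop ends; Cathedral Stop is clear from here.
Gardens Hike starts after Cathedral Photo ends; Cathedral Photo is clear from here.
Old-Town Walk starts before Gardens Hike ends → Gardens Hike and Old-Town Walk overlap.
Museum Tour starts after Gardens Hike ends; Gardens Hike is clear from here.
Museum Tour starts before Old-Town Walk ends → Old-Town Walk and Museum Tour overlap.
Harbour Tour starts after Old-Town Walk ends; Old-Town Walk is clear from here.
Harbour Tour starts before Museum Tour ends → Museum Tour and Harbour Tour overlap.
Old-Town Tour starts exactly when Museum Tour ends (back-to-back, no overlap); Museum Tour is clear from here.
Old-Town Tour starts before Harbour Tour ends → Harbour Tour and Old-Town Tour overlap.
Bridge Tour starts before Harbour Tour ends → Harbour Tour and Bridge Tour overlap.
Bridge Tour starts before Old-Town Tour ends → Old-Town Tour and Bridge Tour overlap.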